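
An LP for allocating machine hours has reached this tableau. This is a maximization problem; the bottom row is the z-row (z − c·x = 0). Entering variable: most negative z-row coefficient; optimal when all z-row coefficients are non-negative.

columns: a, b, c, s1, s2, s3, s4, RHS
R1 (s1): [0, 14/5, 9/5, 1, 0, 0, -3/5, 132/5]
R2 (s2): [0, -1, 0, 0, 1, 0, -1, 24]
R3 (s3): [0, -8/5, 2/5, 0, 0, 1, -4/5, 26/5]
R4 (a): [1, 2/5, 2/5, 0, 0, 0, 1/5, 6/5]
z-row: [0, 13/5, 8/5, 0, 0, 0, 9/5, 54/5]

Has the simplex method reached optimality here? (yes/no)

Every z-row coefficient is ≥ 0, so the tableau is optimal.

yes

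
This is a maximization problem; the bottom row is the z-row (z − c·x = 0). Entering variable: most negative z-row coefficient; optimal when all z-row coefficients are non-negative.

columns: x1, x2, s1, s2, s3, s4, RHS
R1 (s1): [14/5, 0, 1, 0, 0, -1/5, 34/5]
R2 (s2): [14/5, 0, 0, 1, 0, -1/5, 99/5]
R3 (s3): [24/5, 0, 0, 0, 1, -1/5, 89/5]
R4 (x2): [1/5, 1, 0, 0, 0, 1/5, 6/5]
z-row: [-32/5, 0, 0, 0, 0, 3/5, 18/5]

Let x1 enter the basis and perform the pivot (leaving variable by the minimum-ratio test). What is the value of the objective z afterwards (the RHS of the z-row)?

Ratio test on column x1 — row 1: (34/5)/(14/5) = 17/7; row 2: (99/5)/(14/5) = 99/14; row 3: (89/5)/(24/5) = 89/24; row 4: (6/5)/(1/5) = 6. Minimum is 17/7 at row 1 (s1 leaves); pivot element 14/5.
Pivot on row 1; the z-row RHS becomes 18/5 − (-32/5)·(17/7) = 134/7.

134/7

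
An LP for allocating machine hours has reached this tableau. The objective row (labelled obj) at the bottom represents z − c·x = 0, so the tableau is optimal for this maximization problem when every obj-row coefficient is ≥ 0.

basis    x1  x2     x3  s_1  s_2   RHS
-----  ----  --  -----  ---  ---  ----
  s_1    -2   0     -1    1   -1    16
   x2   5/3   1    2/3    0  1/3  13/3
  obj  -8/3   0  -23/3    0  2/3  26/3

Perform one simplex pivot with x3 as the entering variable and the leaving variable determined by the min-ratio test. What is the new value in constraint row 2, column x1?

Ratio test on column x3 — row 1: entry -1 ≤ 0; row 2: (13/3)/(2/3) = 13/2. Minimum is 13/2 at row 2 (x2 leaves); pivot element 2/3.
Divide row 2 by 2/3; eliminate column x3 from the other rows.
In the new row 2, the x1 entry is the old entry divided by the pivot: (5/3)/(2/3) = 5/2.

5/2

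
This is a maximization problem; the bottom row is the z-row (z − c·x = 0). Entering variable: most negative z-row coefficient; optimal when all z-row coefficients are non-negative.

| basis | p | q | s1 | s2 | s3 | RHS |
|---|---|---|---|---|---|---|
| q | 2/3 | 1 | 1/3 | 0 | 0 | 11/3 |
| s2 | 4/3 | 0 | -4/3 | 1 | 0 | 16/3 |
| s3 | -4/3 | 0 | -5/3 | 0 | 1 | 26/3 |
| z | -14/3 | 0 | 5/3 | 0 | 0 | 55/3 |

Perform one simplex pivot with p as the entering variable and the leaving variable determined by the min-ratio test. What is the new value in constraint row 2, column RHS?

Ratio test on column p — row 1: (11/3)/(2/3) = 11/2; row 2: (16/3)/(4/3) = 4; row 3: entry -4/3 ≤ 0. Minimum is 4 at row 2 (s2 leaves); pivot element 4/3.
Divide row 2 by 4/3; eliminate column p from the other rows.
In the new row 2, the RHS entry is the old entry divided by the pivot: (16/3)/(4/3) = 4.

4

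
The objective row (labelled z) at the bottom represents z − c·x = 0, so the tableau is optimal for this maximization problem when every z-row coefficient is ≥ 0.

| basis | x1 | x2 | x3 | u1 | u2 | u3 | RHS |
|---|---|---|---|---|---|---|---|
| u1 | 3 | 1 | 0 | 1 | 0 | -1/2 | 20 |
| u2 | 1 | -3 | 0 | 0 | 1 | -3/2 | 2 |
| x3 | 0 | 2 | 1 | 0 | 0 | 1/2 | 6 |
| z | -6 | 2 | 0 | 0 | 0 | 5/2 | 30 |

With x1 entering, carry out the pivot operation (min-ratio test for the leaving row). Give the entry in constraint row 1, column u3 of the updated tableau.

Ratio test on column x1 — row 1: 20/3 = 20/3; row 2: 2/1 = 2; row 3: entry 0 ≤ 0. Minimum is 2 at row 2 (u2 leaves); pivot element 1.
Divide row 2 by 1; eliminate column x1 from the other rows.
Row 1 update in column u3: -1/2 − 3·(-3/2) = 4.

4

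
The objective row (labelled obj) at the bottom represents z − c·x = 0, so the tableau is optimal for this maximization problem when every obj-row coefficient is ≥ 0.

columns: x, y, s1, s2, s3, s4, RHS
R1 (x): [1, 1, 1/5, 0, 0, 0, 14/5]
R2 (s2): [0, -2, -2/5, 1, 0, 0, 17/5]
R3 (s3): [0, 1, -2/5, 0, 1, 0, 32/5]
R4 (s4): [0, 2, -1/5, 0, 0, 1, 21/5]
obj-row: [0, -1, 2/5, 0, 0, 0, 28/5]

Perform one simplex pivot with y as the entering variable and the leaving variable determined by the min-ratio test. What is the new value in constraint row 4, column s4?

1/2

Ratio test on column y — row 1: (14/5)/1 = 14/5; row 2: entry -2 ≤ 0; row 3: (32/5)/1 = 32/5; row 4: (21/5)/2 = 21/10. Minimum is 21/10 at row 4 (s4 leaves); pivot element 2.
Divide row 4 by 2; eliminate column y from the other rows.
In the new row 4, the s4 entry is the old entry divided by the pivot: 1/2 = 1/2.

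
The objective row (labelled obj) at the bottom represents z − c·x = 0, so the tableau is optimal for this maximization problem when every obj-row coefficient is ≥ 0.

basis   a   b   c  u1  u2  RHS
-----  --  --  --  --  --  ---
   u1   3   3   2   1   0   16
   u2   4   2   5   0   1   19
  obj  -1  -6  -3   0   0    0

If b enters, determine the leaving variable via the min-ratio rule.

Column b entries and ratios — u1: 16/3 = 16/3; u2: 19/2 = 19/2.
Smallest ratio is 16/3 in the row of u1, so u1 leaves.

u1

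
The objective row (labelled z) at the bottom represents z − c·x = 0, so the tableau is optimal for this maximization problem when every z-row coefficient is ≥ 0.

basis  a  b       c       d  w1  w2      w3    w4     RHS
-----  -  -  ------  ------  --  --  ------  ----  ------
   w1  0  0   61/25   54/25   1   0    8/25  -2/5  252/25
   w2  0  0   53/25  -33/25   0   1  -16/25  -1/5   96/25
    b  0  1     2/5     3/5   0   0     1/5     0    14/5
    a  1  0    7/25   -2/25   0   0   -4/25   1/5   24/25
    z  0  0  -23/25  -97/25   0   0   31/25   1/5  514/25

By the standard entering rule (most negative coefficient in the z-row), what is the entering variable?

d

Negative z-row entries: c: -23/25, d: -97/25.
The most negative is -97/25 in column d, so d enters.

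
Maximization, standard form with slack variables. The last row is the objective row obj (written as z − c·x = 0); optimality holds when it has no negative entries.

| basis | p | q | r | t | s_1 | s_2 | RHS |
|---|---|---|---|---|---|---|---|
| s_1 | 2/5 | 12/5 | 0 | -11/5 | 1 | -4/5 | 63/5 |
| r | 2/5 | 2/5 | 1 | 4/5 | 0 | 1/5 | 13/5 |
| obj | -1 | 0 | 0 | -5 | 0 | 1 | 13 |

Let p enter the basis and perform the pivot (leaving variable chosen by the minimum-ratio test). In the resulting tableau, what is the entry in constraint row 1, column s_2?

Ratio test on column p — row 1: (63/5)/(2/5) = 63/2; row 2: (13/5)/(2/5) = 13/2. Minimum is 13/2 at row 2 (r leaves); pivot element 2/5.
Divide row 2 by 2/5; eliminate column p from the other rows.
Row 1 update in column s_2: -4/5 − (2/5)·(1/2) = -1.

-1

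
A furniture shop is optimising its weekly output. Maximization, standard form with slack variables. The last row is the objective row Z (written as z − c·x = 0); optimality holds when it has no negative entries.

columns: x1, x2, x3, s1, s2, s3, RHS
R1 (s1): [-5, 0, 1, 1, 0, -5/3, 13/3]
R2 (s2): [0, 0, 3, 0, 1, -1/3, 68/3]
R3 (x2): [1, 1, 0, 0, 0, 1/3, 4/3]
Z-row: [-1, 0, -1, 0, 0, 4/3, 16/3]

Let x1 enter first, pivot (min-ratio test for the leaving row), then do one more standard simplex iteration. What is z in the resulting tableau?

128/9

Ratio test on column x1 — row 1: entry -5 ≤ 0; row 2: entry 0 ≤ 0; row 3: (4/3)/1 = 4/3. Minimum is 4/3 at row 3 (x2 leaves); pivot element 1.
Pivot on row 3; the Z-row RHS becomes 16/3 − (-1)·(4/3) = 20/3.
Next entering variable (most negative Z-row entry -1): x3.
Ratio test on column x3 — row 1: 11/1 = 11; row 2: (68/3)/3 = 68/9; row 3: entry 0 ≤ 0. Minimum is 68/9 at row 2 (s2 leaves); pivot element 3.
After the second pivot the Z-row RHS is 20/3 − (-1)·(68/9) = 128/9.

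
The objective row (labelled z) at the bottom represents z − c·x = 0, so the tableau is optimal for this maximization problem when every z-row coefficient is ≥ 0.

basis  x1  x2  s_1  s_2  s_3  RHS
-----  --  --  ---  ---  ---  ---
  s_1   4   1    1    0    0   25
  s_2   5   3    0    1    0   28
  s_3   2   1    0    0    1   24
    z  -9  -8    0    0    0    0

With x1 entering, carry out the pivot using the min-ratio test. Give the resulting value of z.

252/5

Ratio test on column x1 — row 1: 25/4 = 25/4; row 2: 28/5 = 28/5; row 3: 24/2 = 12. Minimum is 28/5 at row 2 (s_2 leaves); pivot element 5.
Pivot on row 2; the z-row RHS becomes 0 − (-9)·(28/5) = 252/5.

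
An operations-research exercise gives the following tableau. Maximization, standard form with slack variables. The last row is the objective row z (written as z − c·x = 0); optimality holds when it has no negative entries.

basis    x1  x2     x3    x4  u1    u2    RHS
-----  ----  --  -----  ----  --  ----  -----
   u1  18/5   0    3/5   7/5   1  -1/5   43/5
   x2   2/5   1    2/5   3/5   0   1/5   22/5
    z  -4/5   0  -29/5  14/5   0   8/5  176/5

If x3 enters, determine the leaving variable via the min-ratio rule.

x2

Column x3 entries and ratios — u1: (43/5)/(3/5) = 43/3; x2: (22/5)/(2/5) = 11.
Smallest ratio is 11 in the row of x2, so x2 leaves.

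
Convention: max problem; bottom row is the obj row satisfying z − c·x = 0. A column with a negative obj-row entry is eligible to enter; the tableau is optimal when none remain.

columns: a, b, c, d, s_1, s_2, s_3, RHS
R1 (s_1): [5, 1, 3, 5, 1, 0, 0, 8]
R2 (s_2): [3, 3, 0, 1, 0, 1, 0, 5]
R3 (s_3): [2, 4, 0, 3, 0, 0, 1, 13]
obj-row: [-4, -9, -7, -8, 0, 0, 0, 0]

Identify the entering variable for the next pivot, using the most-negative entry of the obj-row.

Negative obj-row entries: a: -4, b: -9, c: -7, d: -8.
The most negative is -9 in column b, so b enters.

b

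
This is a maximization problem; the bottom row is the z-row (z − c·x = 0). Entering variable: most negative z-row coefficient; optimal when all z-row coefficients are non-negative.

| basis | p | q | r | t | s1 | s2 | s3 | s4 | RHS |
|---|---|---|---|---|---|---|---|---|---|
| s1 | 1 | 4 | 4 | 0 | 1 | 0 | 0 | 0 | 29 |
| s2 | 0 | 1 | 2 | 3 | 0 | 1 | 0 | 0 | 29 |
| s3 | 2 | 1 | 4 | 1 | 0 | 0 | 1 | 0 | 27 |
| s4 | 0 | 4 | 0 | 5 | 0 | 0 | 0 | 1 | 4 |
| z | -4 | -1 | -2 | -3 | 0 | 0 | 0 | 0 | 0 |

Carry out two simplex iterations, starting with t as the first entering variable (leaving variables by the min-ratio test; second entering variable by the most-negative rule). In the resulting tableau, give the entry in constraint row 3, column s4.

-1/10

Ratio test on column t — row 1: entry 0 ≤ 0; row 2: 29/3 = 29/3; row 3: 27/1 = 27; row 4: 4/5 = 4/5. Minimum is 4/5 at row 4 (s4 leaves); pivot element 5.
Divide row 4 by 5; eliminate column t from the other rows.
Second iteration: most negative z-row entry is -4 in column p, so p enters.
Ratio test on column p — row 1: 29/1 = 29; row 2: entry 0 ≤ 0; row 3: (131/5)/2 = 131/10; row 4: entry 0 ≤ 0. Minimum is 131/10 at row 3 (s3 leaves); pivot element 2.
Divide row 3 by 2; eliminate column p from the other rows.
After both pivots, the entry at constraint row 3, column s4 is -1/10.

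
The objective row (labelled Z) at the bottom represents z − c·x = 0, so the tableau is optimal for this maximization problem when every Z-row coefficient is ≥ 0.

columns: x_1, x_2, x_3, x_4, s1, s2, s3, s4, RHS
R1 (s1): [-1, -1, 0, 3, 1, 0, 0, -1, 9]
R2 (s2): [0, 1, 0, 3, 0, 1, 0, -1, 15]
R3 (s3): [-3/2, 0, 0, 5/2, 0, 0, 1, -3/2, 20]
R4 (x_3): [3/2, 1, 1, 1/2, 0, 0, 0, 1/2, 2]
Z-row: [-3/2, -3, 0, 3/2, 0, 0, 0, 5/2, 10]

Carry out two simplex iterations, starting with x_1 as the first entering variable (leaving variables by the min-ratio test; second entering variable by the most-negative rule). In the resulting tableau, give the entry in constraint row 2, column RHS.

Ratio test on column x_1 — row 1: entry -1 ≤ 0; row 2: entry 0 ≤ 0; row 3: entry -3/2 ≤ 0; row 4: 2/(3/2) = 4/3. Minimum is 4/3 at row 4 (x_3 leaves); pivot element 3/2.
Divide row 4 by 3/2; eliminate column x_1 from the other rows.
Second iteration: most negative Z-row entry is -2 in column x_2, so x_2 enters.
Ratio test on column x_2 — row 1: entry -1/3 ≤ 0; row 2: 15/1 = 15; row 3: 22/1 = 22; row 4: (4/3)/(2/3) = 2. Minimum is 2 at row 4 (x_1 leaves); pivot element 2/3.
Divide row 4 by 2/3; eliminate column x_2 from the other rows.
After both pivots, the entry at constraint row 2, column RHS is 13.

13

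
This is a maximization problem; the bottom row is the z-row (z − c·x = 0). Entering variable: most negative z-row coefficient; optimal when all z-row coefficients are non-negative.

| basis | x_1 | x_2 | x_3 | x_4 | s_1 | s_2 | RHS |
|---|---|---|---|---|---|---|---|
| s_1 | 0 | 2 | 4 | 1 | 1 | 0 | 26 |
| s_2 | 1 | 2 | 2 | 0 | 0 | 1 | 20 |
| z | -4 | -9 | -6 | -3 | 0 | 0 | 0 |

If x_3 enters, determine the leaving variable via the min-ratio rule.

Column x_3 entries and ratios — s_1: 26/4 = 13/2; s_2: 20/2 = 10.
Smallest ratio is 13/2 in the row of s_1, so s_1 leaves.

s_1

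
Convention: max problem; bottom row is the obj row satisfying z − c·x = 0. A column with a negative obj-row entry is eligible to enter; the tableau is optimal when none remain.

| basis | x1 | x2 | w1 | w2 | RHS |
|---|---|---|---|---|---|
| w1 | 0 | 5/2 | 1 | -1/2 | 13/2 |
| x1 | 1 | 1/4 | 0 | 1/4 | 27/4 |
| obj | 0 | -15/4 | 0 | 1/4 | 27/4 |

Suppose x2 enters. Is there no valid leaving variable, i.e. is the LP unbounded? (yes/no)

no

Column x2 has positive entries in row(s) 1, 2, so the ratio test bounds it — not unbounded.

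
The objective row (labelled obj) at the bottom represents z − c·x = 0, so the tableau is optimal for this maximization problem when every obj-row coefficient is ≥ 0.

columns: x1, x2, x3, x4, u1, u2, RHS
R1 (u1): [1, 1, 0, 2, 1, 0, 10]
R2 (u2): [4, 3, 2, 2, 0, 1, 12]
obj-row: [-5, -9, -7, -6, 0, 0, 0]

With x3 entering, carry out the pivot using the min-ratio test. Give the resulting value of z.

Ratio test on column x3 — row 1: entry 0 ≤ 0; row 2: 12/2 = 6. Minimum is 6 at row 2 (u2 leaves); pivot element 2.
Pivot on row 2; the obj-row RHS becomes 0 − (-7)·6 = 42.

42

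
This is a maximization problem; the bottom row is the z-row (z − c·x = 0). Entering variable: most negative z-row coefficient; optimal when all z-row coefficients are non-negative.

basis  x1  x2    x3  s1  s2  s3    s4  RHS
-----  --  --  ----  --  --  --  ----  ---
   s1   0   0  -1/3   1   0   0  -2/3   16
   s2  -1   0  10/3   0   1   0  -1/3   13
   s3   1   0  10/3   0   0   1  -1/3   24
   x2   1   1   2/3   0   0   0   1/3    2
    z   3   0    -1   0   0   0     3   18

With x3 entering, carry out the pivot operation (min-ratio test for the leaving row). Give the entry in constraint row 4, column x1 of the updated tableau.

Ratio test on column x3 — row 1: entry -1/3 ≤ 0; row 2: 13/(10/3) = 39/10; row 3: 24/(10/3) = 36/5; row 4: 2/(2/3) = 3. Minimum is 3 at row 4 (x2 leaves); pivot element 2/3.
Divide row 4 by 2/3; eliminate column x3 from the other rows.
In the new row 4, the x1 entry is the old entry divided by the pivot: 1/(2/3) = 3/2.

3/2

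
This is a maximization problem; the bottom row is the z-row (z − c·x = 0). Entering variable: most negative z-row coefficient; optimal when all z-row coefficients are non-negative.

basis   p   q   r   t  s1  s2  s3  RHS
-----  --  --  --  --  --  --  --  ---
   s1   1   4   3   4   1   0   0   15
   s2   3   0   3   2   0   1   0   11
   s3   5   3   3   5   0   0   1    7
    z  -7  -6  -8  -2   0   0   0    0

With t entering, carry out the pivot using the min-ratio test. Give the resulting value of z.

14/5

Ratio test on column t — row 1: 15/4 = 15/4; row 2: 11/2 = 11/2; row 3: 7/5 = 7/5. Minimum is 7/5 at row 3 (s3 leaves); pivot element 5.
Pivot on row 3; the z-row RHS becomes 0 − (-2)·(7/5) = 14/5.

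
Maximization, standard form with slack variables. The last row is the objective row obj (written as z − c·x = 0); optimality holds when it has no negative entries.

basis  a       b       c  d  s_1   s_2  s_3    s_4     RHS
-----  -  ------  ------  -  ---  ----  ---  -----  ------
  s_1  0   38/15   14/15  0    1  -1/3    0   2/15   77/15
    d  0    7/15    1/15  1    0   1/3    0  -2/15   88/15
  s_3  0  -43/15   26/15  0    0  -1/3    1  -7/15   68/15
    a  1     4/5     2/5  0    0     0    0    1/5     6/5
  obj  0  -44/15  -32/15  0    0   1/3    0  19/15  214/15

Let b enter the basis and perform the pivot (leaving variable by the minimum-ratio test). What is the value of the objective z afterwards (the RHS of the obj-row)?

56/3

Ratio test on column b — row 1: (77/15)/(38/15) = 77/38; row 2: (88/15)/(7/15) = 88/7; row 3: entry -43/15 ≤ 0; row 4: (6/5)/(4/5) = 3/2. Minimum is 3/2 at row 4 (a leaves); pivot element 4/5.
Pivot on row 4; the obj-row RHS becomes 214/15 − (-44/15)·(3/2) = 56/3.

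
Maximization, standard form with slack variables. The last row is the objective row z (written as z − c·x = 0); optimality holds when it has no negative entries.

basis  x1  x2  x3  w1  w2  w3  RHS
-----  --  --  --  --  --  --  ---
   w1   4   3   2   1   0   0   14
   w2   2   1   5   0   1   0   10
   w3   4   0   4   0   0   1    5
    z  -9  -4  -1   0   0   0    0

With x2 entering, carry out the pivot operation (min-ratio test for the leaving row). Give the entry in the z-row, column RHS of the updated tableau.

Ratio test on column x2 — row 1: 14/3 = 14/3; row 2: 10/1 = 10; row 3: entry 0 ≤ 0. Minimum is 14/3 at row 1 (w1 leaves); pivot element 3.
Divide row 1 by 3; eliminate column x2 from the other rows.
z-row update in column RHS: 0 − (-4)·(14/3) = 56/3.

56/3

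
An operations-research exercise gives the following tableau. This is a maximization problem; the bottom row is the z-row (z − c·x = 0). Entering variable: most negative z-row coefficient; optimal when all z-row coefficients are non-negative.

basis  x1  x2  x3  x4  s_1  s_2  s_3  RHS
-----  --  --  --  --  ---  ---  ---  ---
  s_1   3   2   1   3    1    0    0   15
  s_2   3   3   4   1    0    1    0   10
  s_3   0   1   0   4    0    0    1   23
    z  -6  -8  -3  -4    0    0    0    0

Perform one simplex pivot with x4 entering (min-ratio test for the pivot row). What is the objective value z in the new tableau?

20

Ratio test on column x4 — row 1: 15/3 = 5; row 2: 10/1 = 10; row 3: 23/4 = 23/4. Minimum is 5 at row 1 (s_1 leaves); pivot element 3.
Pivot on row 1; the z-row RHS becomes 0 − (-4)·5 = 20.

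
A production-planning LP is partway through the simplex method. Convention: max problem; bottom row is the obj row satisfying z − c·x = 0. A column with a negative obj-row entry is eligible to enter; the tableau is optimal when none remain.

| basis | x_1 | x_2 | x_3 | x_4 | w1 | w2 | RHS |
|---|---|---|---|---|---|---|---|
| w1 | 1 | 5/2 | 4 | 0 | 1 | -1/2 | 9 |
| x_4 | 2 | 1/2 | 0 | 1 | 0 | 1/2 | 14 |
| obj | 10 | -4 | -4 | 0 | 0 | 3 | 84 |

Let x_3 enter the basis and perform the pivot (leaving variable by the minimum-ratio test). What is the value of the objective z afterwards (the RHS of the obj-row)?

93

Ratio test on column x_3 — row 1: 9/4 = 9/4; row 2: entry 0 ≤ 0. Minimum is 9/4 at row 1 (w1 leaves); pivot element 4.
Pivot on row 1; the obj-row RHS becomes 84 − (-4)·(9/4) = 93.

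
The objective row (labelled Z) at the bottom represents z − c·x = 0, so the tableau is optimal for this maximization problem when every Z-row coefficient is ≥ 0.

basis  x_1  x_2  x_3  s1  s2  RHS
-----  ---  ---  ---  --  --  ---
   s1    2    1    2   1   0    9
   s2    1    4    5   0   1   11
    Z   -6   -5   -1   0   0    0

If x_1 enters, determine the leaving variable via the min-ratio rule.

s1

Column x_1 entries and ratios — s1: 9/2 = 9/2; s2: 11/1 = 11.
Smallest ratio is 9/2 in the row of s1, so s1 leaves.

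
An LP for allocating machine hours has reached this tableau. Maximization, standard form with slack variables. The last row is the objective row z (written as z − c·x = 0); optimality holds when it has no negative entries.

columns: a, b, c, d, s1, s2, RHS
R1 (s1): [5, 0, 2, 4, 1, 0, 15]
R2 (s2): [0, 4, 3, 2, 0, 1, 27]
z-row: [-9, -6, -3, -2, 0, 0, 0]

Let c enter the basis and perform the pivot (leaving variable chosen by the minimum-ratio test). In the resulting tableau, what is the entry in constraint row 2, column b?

4

Ratio test on column c — row 1: 15/2 = 15/2; row 2: 27/3 = 9. Minimum is 15/2 at row 1 (s1 leaves); pivot element 2.
Divide row 1 by 2; eliminate column c from the other rows.
Row 2 update in column b: 4 − 3·0 = 4.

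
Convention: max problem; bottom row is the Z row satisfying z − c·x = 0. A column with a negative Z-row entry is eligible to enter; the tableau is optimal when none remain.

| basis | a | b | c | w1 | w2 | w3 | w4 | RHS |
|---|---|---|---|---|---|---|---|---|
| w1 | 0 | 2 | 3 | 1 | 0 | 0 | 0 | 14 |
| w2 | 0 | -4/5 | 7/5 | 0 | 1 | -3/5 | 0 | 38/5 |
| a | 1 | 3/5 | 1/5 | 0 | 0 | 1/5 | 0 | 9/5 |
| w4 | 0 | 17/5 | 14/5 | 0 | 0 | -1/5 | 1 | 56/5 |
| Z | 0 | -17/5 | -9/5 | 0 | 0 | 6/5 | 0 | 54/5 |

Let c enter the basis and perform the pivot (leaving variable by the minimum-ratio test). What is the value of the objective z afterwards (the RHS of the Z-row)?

18

Ratio test on column c — row 1: 14/3 = 14/3; row 2: (38/5)/(7/5) = 38/7; row 3: (9/5)/(1/5) = 9; row 4: (56/5)/(14/5) = 4. Minimum is 4 at row 4 (w4 leaves); pivot element 14/5.
Pivot on row 4; the Z-row RHS becomes 54/5 − (-9/5)·4 = 18.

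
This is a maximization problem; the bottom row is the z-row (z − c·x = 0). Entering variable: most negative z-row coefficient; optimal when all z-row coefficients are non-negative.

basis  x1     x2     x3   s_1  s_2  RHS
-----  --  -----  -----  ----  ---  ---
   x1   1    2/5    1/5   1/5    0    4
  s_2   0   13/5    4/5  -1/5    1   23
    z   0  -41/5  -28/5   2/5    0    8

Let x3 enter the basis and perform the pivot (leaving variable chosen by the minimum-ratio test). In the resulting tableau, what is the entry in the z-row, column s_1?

6

Ratio test on column x3 — row 1: 4/(1/5) = 20; row 2: 23/(4/5) = 115/4. Minimum is 20 at row 1 (x1 leaves); pivot element 1/5.
Divide row 1 by 1/5; eliminate column x3 from the other rows.
z-row update in column s_1: 2/5 − (-28/5)·1 = 6.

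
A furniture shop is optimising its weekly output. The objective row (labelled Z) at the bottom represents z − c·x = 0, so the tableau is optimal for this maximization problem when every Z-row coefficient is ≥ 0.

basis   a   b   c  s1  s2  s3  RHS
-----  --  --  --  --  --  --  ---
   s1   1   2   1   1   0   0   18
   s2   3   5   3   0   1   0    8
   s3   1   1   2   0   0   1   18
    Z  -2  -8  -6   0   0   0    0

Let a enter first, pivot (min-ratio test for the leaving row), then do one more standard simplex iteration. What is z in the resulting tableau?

64/5

Ratio test on column a — row 1: 18/1 = 18; row 2: 8/3 = 8/3; row 3: 18/1 = 18. Minimum is 8/3 at row 2 (s2 leaves); pivot element 3.
Pivot on row 2; the Z-row RHS becomes 0 − (-2)·(8/3) = 16/3.
Next entering variable (most negative Z-row entry -14/3): b.
Ratio test on column b — row 1: (46/3)/(1/3) = 46; row 2: (8/3)/(5/3) = 8/5; row 3: entry -2/3 ≤ 0. Minimum is 8/5 at row 2 (a leaves); pivot element 5/3.
After the second pivot the Z-row RHS is 16/3 − (-14/3)·(8/5) = 64/5.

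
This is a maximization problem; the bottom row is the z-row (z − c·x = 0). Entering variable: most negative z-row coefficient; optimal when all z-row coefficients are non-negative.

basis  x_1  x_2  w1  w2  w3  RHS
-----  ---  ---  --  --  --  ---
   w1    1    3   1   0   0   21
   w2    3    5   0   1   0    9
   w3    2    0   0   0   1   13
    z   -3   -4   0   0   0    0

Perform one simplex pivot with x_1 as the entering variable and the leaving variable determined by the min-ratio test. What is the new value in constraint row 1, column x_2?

Ratio test on column x_1 — row 1: 21/1 = 21; row 2: 9/3 = 3; row 3: 13/2 = 13/2. Minimum is 3 at row 2 (w2 leaves); pivot element 3.
Divide row 2 by 3; eliminate column x_1 from the other rows.
Row 1 update in column x_2: 3 − 1·(5/3) = 4/3.

4/3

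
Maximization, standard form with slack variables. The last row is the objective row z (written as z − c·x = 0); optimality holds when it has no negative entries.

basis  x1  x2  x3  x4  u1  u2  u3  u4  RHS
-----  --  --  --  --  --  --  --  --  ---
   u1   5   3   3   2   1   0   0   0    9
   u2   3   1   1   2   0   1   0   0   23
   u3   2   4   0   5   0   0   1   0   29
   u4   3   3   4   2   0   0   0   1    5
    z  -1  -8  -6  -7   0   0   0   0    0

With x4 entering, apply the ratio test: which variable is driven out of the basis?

Column x4 entries and ratios — u1: 9/2 = 9/2; u2: 23/2 = 23/2; u3: 29/5 = 29/5; u4: 5/2 = 5/2.
Smallest ratio is 5/2 in the row of u4, so u4 leaves.

u4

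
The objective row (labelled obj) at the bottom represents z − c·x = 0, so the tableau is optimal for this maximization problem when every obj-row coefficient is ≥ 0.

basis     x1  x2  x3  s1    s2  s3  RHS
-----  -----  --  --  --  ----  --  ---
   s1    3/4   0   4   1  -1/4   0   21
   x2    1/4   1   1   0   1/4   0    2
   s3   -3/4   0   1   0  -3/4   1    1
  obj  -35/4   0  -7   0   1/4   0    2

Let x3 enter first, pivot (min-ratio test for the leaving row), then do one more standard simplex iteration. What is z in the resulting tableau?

Ratio test on column x3 — row 1: 21/4 = 21/4; row 2: 2/1 = 2; row 3: 1/1 = 1. Minimum is 1 at row 3 (s3 leaves); pivot element 1.
Pivot on row 3; the obj-row RHS becomes 2 − (-7)·1 = 9.
Next entering variable (most negative obj-row entry -14): x1.
Ratio test on column x1 — row 1: 17/(15/4) = 68/15; row 2: 1/1 = 1; row 3: entry -3/4 ≤ 0. Minimum is 1 at row 2 (x2 leaves); pivot element 1.
After the second pivot the obj-row RHS is 9 − (-14)·1 = 23.

23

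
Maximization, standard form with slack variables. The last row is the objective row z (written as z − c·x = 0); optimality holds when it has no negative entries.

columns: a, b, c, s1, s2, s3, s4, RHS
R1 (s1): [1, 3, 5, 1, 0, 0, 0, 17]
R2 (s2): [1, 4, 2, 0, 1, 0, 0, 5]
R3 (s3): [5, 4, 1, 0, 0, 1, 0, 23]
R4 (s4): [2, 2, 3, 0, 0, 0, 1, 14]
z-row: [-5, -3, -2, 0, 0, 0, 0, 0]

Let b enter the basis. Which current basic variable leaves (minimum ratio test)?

s2

Column b entries and ratios — s1: 17/3 = 17/3; s2: 5/4 = 5/4; s3: 23/4 = 23/4; s4: 14/2 = 7.
Smallest ratio is 5/4 in the row of s2, so s2 leaves.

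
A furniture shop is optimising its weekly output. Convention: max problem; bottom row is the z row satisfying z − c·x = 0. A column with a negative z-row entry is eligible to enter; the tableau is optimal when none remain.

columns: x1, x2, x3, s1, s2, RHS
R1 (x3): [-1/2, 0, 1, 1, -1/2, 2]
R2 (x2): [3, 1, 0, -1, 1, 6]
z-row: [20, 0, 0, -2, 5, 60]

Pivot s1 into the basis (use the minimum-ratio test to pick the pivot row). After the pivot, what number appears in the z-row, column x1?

Ratio test on column s1 — row 1: 2/1 = 2; row 2: entry -1 ≤ 0. Minimum is 2 at row 1 (x3 leaves); pivot element 1.
Divide row 1 by 1; eliminate column s1 from the other rows.
z-row update in column x1: 20 − (-2)·(-1/2) = 19.

19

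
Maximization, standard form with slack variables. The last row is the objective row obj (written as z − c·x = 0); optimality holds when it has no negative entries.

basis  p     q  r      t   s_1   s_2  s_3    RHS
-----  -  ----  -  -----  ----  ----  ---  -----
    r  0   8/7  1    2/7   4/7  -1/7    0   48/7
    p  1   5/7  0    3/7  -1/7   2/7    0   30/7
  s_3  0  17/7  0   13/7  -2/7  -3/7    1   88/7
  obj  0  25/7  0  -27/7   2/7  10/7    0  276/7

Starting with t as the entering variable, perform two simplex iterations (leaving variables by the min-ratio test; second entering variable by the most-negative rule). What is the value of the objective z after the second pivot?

Ratio test on column t — row 1: (48/7)/(2/7) = 24; row 2: (30/7)/(3/7) = 10; row 3: (88/7)/(13/7) = 88/13. Minimum is 88/13 at row 3 (s_3 leaves); pivot element 13/7.
Pivot on row 3; the obj-row RHS becomes 276/7 − (-27/7)·(88/13) = 852/13.
Next entering variable (most negative obj-row entry -4/13): s_1.
Ratio test on column s_1 — row 1: (64/13)/(8/13) = 8; row 2: entry -1/13 ≤ 0; row 3: entry -2/13 ≤ 0. Minimum is 8 at row 1 (r leaves); pivot element 8/13.
After the second pivot the obj-row RHS is 852/13 − (-4/13)·8 = 68.

68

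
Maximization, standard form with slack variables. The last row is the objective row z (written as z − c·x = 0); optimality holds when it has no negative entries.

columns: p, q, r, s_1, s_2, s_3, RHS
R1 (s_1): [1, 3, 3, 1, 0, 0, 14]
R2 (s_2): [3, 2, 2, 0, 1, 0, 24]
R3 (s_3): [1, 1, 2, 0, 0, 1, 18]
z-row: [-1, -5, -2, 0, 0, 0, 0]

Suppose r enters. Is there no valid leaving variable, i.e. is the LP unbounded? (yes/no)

no

Column r has positive entries in row(s) 1, 2, 3, so the ratio test bounds it — not unbounded.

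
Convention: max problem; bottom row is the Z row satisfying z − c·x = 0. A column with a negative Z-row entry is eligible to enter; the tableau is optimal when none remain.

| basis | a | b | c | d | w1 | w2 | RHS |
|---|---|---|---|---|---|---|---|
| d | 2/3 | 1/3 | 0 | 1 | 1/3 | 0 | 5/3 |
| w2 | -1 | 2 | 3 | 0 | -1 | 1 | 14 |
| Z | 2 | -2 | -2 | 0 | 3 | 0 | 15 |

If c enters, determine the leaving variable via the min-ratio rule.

Column c entries and ratios — d: 0 ≤ 0, skip; w2: 14/3 = 14/3.
Smallest ratio is 14/3 in the row of w2, so w2 leaves.

w2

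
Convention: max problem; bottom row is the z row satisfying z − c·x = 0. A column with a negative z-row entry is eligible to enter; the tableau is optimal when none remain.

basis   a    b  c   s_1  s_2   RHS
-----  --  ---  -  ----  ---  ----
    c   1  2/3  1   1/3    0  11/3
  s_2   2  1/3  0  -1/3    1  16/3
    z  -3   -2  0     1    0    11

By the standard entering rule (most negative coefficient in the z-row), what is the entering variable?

Negative z-row entries: a: -3, b: -2.
The most negative is -3 in column a, so a enters.

a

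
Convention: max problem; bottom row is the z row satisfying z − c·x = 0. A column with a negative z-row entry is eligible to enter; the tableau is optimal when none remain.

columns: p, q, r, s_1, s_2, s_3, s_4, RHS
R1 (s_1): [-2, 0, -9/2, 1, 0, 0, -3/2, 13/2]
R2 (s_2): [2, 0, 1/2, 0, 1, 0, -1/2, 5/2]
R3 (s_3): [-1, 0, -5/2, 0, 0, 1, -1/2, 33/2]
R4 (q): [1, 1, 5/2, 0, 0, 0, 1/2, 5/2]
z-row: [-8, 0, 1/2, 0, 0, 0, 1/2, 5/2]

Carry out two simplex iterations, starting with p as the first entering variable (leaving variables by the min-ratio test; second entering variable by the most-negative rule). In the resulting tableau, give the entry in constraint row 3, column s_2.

0

Ratio test on column p — row 1: entry -2 ≤ 0; row 2: (5/2)/2 = 5/4; row 3: entry -1 ≤ 0; row 4: (5/2)/1 = 5/2. Minimum is 5/4 at row 2 (s_2 leaves); pivot element 2.
Divide row 2 by 2; eliminate column p from the other rows.
Second iteration: most negative z-row entry is -3/2 in column s_4, so s_4 enters.
Ratio test on column s_4 — row 1: entry -2 ≤ 0; row 2: entry -1/4 ≤ 0; row 3: entry -3/4 ≤ 0; row 4: (5/4)/(3/4) = 5/3. Minimum is 5/3 at row 4 (q leaves); pivot element 3/4.
Divide row 4 by 3/4; eliminate column s_4 from the other rows.
After both pivots, the entry at constraint row 3, column s_2 is 0.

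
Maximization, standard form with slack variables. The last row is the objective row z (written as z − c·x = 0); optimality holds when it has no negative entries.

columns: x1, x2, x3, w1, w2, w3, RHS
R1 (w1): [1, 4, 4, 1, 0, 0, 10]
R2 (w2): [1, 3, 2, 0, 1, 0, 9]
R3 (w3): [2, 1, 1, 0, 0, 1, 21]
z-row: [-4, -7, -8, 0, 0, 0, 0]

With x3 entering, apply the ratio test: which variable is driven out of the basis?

Column x3 entries and ratios — w1: 10/4 = 5/2; w2: 9/2 = 9/2; w3: 21/1 = 21.
Smallest ratio is 5/2 in the row of w1, so w1 leaves.

w1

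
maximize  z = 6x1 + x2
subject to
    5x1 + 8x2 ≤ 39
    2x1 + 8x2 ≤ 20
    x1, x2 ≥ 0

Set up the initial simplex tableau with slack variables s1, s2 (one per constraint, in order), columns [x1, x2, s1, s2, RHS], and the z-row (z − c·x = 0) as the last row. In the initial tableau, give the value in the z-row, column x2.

The z-row carries the negated objective coefficients: the x2 entry is -1.

-1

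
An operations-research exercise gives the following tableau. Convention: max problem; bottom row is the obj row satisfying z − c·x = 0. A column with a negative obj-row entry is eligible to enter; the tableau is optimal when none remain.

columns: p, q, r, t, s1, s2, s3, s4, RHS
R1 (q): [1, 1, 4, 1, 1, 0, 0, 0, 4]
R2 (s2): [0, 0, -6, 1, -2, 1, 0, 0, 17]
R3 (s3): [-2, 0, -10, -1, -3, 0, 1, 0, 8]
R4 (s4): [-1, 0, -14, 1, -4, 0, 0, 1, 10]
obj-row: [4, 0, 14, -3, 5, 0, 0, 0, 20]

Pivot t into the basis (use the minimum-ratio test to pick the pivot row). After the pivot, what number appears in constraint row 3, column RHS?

Ratio test on column t — row 1: 4/1 = 4; row 2: 17/1 = 17; row 3: entry -1 ≤ 0; row 4: 10/1 = 10. Minimum is 4 at row 1 (q leaves); pivot element 1.
Divide row 1 by 1; eliminate column t from the other rows.
Row 3 update in column RHS: 8 − (-1)·4 = 12.

12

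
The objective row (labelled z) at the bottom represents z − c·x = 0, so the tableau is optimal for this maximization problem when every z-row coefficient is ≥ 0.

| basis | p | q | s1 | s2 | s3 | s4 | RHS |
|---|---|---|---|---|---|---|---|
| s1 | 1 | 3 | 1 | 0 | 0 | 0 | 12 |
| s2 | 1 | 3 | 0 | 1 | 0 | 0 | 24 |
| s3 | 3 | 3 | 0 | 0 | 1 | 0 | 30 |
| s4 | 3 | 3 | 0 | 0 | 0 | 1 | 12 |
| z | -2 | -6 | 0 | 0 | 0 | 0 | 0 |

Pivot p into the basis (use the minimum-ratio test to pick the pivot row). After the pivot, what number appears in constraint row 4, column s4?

Ratio test on column p — row 1: 12/1 = 12; row 2: 24/1 = 24; row 3: 30/3 = 10; row 4: 12/3 = 4. Minimum is 4 at row 4 (s4 leaves); pivot element 3.
Divide row 4 by 3; eliminate column p from the other rows.
In the new row 4, the s4 entry is the old entry divided by the pivot: 1/3 = 1/3.

1/3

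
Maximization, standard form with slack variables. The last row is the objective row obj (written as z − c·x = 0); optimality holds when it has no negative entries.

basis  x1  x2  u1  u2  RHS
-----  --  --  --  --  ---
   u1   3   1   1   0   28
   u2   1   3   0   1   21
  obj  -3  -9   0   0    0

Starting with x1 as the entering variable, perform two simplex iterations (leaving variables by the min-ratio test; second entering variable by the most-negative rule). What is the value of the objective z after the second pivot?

63

Ratio test on column x1 — row 1: 28/3 = 28/3; row 2: 21/1 = 21. Minimum is 28/3 at row 1 (u1 leaves); pivot element 3.
Pivot on row 1; the obj-row RHS becomes 0 − (-3)·(28/3) = 28.
Next entering variable (most negative obj-row entry -8): x2.
Ratio test on column x2 — row 1: (28/3)/(1/3) = 28; row 2: (35/3)/(8/3) = 35/8. Minimum is 35/8 at row 2 (u2 leaves); pivot element 8/3.
After the second pivot the obj-row RHS is 28 − (-8)·(35/8) = 63.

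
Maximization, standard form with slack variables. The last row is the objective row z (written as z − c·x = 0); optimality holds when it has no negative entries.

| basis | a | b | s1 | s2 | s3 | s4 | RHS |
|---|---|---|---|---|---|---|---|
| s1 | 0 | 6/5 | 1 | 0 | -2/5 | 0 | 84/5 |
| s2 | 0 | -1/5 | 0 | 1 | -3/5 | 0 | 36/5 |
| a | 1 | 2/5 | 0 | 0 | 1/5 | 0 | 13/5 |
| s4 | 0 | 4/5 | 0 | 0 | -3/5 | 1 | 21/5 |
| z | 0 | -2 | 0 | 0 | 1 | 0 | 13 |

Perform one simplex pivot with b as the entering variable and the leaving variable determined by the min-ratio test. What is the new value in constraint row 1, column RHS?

Ratio test on column b — row 1: (84/5)/(6/5) = 14; row 2: entry -1/5 ≤ 0; row 3: (13/5)/(2/5) = 13/2; row 4: (21/5)/(4/5) = 21/4. Minimum is 21/4 at row 4 (s4 leaves); pivot element 4/5.
Divide row 4 by 4/5; eliminate column b from the other rows.
Row 1 update in column RHS: 84/5 − (6/5)·(21/4) = 21/2.

21/2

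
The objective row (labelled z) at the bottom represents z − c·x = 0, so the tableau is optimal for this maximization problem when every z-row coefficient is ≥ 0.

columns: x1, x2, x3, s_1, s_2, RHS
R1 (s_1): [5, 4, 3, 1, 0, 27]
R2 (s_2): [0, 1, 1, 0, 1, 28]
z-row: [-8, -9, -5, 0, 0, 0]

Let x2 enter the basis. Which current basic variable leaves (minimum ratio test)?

s_1

Column x2 entries and ratios — s_1: 27/4 = 27/4; s_2: 28/1 = 28.
Smallest ratio is 27/4 in the row of s_1, so s_1 leaves.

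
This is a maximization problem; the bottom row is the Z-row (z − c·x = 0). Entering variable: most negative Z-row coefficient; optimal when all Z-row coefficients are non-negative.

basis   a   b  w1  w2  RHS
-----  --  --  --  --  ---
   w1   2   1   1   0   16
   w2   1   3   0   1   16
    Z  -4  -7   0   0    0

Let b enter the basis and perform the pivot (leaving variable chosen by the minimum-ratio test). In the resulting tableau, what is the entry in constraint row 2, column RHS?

Ratio test on column b — row 1: 16/1 = 16; row 2: 16/3 = 16/3. Minimum is 16/3 at row 2 (w2 leaves); pivot element 3.
Divide row 2 by 3; eliminate column b from the other rows.
In the new row 2, the RHS entry is the old entry divided by the pivot: 16/3 = 16/3.

16/3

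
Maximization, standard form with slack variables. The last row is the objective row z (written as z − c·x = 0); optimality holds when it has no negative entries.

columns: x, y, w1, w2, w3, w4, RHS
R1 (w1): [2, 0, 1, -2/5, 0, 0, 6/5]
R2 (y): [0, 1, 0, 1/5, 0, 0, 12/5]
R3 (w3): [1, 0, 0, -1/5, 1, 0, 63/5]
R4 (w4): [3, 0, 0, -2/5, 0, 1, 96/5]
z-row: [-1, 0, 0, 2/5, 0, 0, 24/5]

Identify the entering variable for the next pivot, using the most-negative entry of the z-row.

Negative z-row entries: x: -1.
The most negative is -1 in column x, so x enters.

x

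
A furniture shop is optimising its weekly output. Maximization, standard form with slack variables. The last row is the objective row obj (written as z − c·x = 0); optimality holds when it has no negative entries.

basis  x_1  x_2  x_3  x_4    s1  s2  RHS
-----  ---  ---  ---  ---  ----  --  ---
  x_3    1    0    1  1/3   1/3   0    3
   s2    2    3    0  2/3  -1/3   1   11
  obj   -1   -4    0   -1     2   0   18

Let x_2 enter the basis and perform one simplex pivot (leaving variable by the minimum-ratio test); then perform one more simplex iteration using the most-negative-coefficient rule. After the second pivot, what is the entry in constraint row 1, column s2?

0

Ratio test on column x_2 — row 1: entry 0 ≤ 0; row 2: 11/3 = 11/3. Minimum is 11/3 at row 2 (s2 leaves); pivot element 3.
Divide row 2 by 3; eliminate column x_2 from the other rows.
Second iteration: most negative obj-row entry is -1/9 in column x_4, so x_4 enters.
Ratio test on column x_4 — row 1: 3/(1/3) = 9; row 2: (11/3)/(2/9) = 33/2. Minimum is 9 at row 1 (x_3 leaves); pivot element 1/3.
Divide row 1 by 1/3; eliminate column x_4 from the other rows.
After both pivots, the entry at constraint row 1, column s2 is 0.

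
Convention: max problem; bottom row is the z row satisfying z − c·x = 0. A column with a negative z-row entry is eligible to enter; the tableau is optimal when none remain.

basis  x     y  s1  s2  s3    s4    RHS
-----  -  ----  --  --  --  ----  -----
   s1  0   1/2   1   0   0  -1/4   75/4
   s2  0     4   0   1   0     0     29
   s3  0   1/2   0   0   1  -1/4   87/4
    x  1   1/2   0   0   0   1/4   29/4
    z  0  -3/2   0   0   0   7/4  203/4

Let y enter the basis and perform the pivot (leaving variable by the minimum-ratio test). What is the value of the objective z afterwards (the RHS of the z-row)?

493/8

Ratio test on column y — row 1: (75/4)/(1/2) = 75/2; row 2: 29/4 = 29/4; row 3: (87/4)/(1/2) = 87/2; row 4: (29/4)/(1/2) = 29/2. Minimum is 29/4 at row 2 (s2 leaves); pivot element 4.
Pivot on row 2; the z-row RHS becomes 203/4 − (-3/2)·(29/4) = 493/8.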